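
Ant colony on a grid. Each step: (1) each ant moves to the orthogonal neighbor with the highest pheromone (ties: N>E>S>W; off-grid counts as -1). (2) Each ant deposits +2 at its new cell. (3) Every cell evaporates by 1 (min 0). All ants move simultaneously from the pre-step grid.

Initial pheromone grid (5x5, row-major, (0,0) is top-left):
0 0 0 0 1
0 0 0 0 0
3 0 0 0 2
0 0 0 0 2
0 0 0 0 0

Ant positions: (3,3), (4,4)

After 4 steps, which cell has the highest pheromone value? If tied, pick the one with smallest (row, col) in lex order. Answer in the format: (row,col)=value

Step 1: ant0:(3,3)->E->(3,4) | ant1:(4,4)->N->(3,4)
  grid max=5 at (3,4)
Step 2: ant0:(3,4)->N->(2,4) | ant1:(3,4)->N->(2,4)
  grid max=4 at (2,4)
Step 3: ant0:(2,4)->S->(3,4) | ant1:(2,4)->S->(3,4)
  grid max=7 at (3,4)
Step 4: ant0:(3,4)->N->(2,4) | ant1:(3,4)->N->(2,4)
  grid max=6 at (2,4)
Final grid:
  0 0 0 0 0
  0 0 0 0 0
  0 0 0 0 6
  0 0 0 0 6
  0 0 0 0 0
Max pheromone 6 at (2,4)

Answer: (2,4)=6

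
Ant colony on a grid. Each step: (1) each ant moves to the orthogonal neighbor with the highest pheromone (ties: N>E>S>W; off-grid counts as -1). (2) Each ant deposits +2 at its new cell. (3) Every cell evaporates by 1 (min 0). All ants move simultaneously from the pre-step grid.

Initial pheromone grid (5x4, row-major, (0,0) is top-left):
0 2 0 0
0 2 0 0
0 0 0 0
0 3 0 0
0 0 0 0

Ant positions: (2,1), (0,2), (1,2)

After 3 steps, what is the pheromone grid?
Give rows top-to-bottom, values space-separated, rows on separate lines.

After step 1: ants at (3,1),(0,1),(1,1)
  0 3 0 0
  0 3 0 0
  0 0 0 0
  0 4 0 0
  0 0 0 0
After step 2: ants at (2,1),(1,1),(0,1)
  0 4 0 0
  0 4 0 0
  0 1 0 0
  0 3 0 0
  0 0 0 0
After step 3: ants at (1,1),(0,1),(1,1)
  0 5 0 0
  0 7 0 0
  0 0 0 0
  0 2 0 0
  0 0 0 0

0 5 0 0
0 7 0 0
0 0 0 0
0 2 0 0
0 0 0 0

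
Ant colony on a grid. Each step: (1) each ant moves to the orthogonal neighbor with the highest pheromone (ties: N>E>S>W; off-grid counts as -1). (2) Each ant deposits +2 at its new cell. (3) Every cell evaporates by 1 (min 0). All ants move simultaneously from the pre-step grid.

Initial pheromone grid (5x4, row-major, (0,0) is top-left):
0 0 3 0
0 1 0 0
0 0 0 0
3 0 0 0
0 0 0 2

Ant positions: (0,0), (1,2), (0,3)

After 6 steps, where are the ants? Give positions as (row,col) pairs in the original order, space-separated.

Step 1: ant0:(0,0)->E->(0,1) | ant1:(1,2)->N->(0,2) | ant2:(0,3)->W->(0,2)
  grid max=6 at (0,2)
Step 2: ant0:(0,1)->E->(0,2) | ant1:(0,2)->W->(0,1) | ant2:(0,2)->W->(0,1)
  grid max=7 at (0,2)
Step 3: ant0:(0,2)->W->(0,1) | ant1:(0,1)->E->(0,2) | ant2:(0,1)->E->(0,2)
  grid max=10 at (0,2)
Step 4: ant0:(0,1)->E->(0,2) | ant1:(0,2)->W->(0,1) | ant2:(0,2)->W->(0,1)
  grid max=11 at (0,2)
Step 5: ant0:(0,2)->W->(0,1) | ant1:(0,1)->E->(0,2) | ant2:(0,1)->E->(0,2)
  grid max=14 at (0,2)
Step 6: ant0:(0,1)->E->(0,2) | ant1:(0,2)->W->(0,1) | ant2:(0,2)->W->(0,1)
  grid max=15 at (0,2)

(0,2) (0,1) (0,1)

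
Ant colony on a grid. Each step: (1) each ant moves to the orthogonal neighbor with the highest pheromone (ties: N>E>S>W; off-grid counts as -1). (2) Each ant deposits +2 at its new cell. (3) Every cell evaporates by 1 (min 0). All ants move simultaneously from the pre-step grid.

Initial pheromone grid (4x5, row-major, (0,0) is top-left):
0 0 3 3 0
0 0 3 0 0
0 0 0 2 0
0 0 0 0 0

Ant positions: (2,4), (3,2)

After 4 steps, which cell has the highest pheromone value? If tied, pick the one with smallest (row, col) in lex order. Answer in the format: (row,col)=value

Answer: (2,3)=6

Derivation:
Step 1: ant0:(2,4)->W->(2,3) | ant1:(3,2)->N->(2,2)
  grid max=3 at (2,3)
Step 2: ant0:(2,3)->W->(2,2) | ant1:(2,2)->E->(2,3)
  grid max=4 at (2,3)
Step 3: ant0:(2,2)->E->(2,3) | ant1:(2,3)->W->(2,2)
  grid max=5 at (2,3)
Step 4: ant0:(2,3)->W->(2,2) | ant1:(2,2)->E->(2,3)
  grid max=6 at (2,3)
Final grid:
  0 0 0 0 0
  0 0 0 0 0
  0 0 4 6 0
  0 0 0 0 0
Max pheromone 6 at (2,3)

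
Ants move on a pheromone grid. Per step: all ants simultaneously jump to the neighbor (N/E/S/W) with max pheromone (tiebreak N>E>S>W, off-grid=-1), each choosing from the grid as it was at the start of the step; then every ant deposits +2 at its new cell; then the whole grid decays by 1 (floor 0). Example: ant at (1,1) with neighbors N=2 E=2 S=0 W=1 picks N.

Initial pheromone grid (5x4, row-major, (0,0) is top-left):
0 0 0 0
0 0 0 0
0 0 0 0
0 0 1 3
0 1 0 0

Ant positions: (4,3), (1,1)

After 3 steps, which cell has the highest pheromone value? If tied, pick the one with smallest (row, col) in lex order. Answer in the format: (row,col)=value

Answer: (3,3)=4

Derivation:
Step 1: ant0:(4,3)->N->(3,3) | ant1:(1,1)->N->(0,1)
  grid max=4 at (3,3)
Step 2: ant0:(3,3)->N->(2,3) | ant1:(0,1)->E->(0,2)
  grid max=3 at (3,3)
Step 3: ant0:(2,3)->S->(3,3) | ant1:(0,2)->E->(0,3)
  grid max=4 at (3,3)
Final grid:
  0 0 0 1
  0 0 0 0
  0 0 0 0
  0 0 0 4
  0 0 0 0
Max pheromone 4 at (3,3)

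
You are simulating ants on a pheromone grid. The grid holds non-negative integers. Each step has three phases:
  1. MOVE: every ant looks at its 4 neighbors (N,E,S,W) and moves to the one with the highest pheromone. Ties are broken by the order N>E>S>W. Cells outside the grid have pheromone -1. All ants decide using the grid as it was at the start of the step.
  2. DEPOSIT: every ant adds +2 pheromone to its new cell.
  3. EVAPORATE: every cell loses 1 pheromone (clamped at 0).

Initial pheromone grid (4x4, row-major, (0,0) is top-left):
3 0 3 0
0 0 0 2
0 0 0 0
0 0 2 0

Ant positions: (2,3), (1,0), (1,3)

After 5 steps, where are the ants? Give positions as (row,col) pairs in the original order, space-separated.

Step 1: ant0:(2,3)->N->(1,3) | ant1:(1,0)->N->(0,0) | ant2:(1,3)->N->(0,3)
  grid max=4 at (0,0)
Step 2: ant0:(1,3)->N->(0,3) | ant1:(0,0)->E->(0,1) | ant2:(0,3)->S->(1,3)
  grid max=4 at (1,3)
Step 3: ant0:(0,3)->S->(1,3) | ant1:(0,1)->W->(0,0) | ant2:(1,3)->N->(0,3)
  grid max=5 at (1,3)
Step 4: ant0:(1,3)->N->(0,3) | ant1:(0,0)->E->(0,1) | ant2:(0,3)->S->(1,3)
  grid max=6 at (1,3)
Step 5: ant0:(0,3)->S->(1,3) | ant1:(0,1)->W->(0,0) | ant2:(1,3)->N->(0,3)
  grid max=7 at (1,3)

(1,3) (0,0) (0,3)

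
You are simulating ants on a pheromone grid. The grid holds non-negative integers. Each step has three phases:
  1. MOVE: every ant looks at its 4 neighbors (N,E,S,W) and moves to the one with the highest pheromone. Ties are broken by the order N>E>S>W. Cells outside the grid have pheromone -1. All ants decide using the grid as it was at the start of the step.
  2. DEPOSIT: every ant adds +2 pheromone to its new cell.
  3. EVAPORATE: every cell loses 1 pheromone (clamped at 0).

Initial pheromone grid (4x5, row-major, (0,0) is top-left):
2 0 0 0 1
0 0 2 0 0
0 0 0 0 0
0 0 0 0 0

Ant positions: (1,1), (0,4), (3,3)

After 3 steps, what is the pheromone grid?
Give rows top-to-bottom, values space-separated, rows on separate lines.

After step 1: ants at (1,2),(1,4),(2,3)
  1 0 0 0 0
  0 0 3 0 1
  0 0 0 1 0
  0 0 0 0 0
After step 2: ants at (0,2),(0,4),(1,3)
  0 0 1 0 1
  0 0 2 1 0
  0 0 0 0 0
  0 0 0 0 0
After step 3: ants at (1,2),(1,4),(1,2)
  0 0 0 0 0
  0 0 5 0 1
  0 0 0 0 0
  0 0 0 0 0

0 0 0 0 0
0 0 5 0 1
0 0 0 0 0
0 0 0 0 0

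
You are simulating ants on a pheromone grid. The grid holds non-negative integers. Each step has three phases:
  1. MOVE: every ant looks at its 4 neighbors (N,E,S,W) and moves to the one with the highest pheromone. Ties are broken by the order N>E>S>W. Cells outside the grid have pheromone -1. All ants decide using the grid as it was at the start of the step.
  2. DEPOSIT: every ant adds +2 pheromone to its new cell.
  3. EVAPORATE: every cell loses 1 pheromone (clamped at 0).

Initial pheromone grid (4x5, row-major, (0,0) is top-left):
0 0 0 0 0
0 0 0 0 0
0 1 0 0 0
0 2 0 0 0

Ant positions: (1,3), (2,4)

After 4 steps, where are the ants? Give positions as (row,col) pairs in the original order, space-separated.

Step 1: ant0:(1,3)->N->(0,3) | ant1:(2,4)->N->(1,4)
  grid max=1 at (0,3)
Step 2: ant0:(0,3)->E->(0,4) | ant1:(1,4)->N->(0,4)
  grid max=3 at (0,4)
Step 3: ant0:(0,4)->S->(1,4) | ant1:(0,4)->S->(1,4)
  grid max=3 at (1,4)
Step 4: ant0:(1,4)->N->(0,4) | ant1:(1,4)->N->(0,4)
  grid max=5 at (0,4)

(0,4) (0,4)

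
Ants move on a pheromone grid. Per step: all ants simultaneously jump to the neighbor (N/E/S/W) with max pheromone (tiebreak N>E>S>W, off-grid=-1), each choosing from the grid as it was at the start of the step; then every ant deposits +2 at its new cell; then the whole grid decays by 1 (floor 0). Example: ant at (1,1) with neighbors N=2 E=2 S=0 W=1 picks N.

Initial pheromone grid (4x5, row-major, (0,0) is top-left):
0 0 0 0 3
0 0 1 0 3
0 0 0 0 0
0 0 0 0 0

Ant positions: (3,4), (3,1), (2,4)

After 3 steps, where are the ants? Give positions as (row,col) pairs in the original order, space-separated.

Step 1: ant0:(3,4)->N->(2,4) | ant1:(3,1)->N->(2,1) | ant2:(2,4)->N->(1,4)
  grid max=4 at (1,4)
Step 2: ant0:(2,4)->N->(1,4) | ant1:(2,1)->N->(1,1) | ant2:(1,4)->N->(0,4)
  grid max=5 at (1,4)
Step 3: ant0:(1,4)->N->(0,4) | ant1:(1,1)->N->(0,1) | ant2:(0,4)->S->(1,4)
  grid max=6 at (1,4)

(0,4) (0,1) (1,4)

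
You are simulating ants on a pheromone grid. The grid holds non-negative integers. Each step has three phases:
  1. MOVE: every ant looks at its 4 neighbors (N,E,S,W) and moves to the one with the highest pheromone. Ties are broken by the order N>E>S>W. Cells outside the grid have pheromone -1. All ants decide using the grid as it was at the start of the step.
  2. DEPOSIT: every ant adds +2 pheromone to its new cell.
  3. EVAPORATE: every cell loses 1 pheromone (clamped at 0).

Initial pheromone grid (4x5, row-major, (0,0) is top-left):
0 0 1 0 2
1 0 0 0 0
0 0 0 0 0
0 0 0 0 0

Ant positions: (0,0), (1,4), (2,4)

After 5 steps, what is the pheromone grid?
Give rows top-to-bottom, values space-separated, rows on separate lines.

After step 1: ants at (1,0),(0,4),(1,4)
  0 0 0 0 3
  2 0 0 0 1
  0 0 0 0 0
  0 0 0 0 0
After step 2: ants at (0,0),(1,4),(0,4)
  1 0 0 0 4
  1 0 0 0 2
  0 0 0 0 0
  0 0 0 0 0
After step 3: ants at (1,0),(0,4),(1,4)
  0 0 0 0 5
  2 0 0 0 3
  0 0 0 0 0
  0 0 0 0 0
After step 4: ants at (0,0),(1,4),(0,4)
  1 0 0 0 6
  1 0 0 0 4
  0 0 0 0 0
  0 0 0 0 0
After step 5: ants at (1,0),(0,4),(1,4)
  0 0 0 0 7
  2 0 0 0 5
  0 0 0 0 0
  0 0 0 0 0

0 0 0 0 7
2 0 0 0 5
0 0 0 0 0
0 0 0 0 0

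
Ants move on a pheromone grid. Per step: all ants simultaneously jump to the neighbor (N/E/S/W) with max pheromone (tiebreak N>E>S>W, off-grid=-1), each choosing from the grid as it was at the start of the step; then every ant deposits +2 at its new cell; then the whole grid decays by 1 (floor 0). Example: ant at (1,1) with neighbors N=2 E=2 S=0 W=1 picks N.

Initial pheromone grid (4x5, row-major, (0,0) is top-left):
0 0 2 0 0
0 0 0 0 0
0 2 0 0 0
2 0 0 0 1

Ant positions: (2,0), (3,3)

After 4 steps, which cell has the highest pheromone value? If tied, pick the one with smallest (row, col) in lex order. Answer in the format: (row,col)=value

Step 1: ant0:(2,0)->E->(2,1) | ant1:(3,3)->E->(3,4)
  grid max=3 at (2,1)
Step 2: ant0:(2,1)->N->(1,1) | ant1:(3,4)->N->(2,4)
  grid max=2 at (2,1)
Step 3: ant0:(1,1)->S->(2,1) | ant1:(2,4)->S->(3,4)
  grid max=3 at (2,1)
Step 4: ant0:(2,1)->N->(1,1) | ant1:(3,4)->N->(2,4)
  grid max=2 at (2,1)
Final grid:
  0 0 0 0 0
  0 1 0 0 0
  0 2 0 0 1
  0 0 0 0 1
Max pheromone 2 at (2,1)

Answer: (2,1)=2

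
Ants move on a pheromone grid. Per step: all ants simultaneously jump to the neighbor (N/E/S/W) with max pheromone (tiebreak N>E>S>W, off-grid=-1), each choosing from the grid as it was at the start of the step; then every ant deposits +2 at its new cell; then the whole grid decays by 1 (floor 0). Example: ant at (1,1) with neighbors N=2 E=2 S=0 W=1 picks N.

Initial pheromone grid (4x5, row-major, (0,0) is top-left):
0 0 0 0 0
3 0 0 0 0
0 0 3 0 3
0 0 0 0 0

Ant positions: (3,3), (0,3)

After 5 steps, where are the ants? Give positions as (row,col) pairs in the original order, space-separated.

Step 1: ant0:(3,3)->N->(2,3) | ant1:(0,3)->E->(0,4)
  grid max=2 at (1,0)
Step 2: ant0:(2,3)->E->(2,4) | ant1:(0,4)->S->(1,4)
  grid max=3 at (2,4)
Step 3: ant0:(2,4)->N->(1,4) | ant1:(1,4)->S->(2,4)
  grid max=4 at (2,4)
Step 4: ant0:(1,4)->S->(2,4) | ant1:(2,4)->N->(1,4)
  grid max=5 at (2,4)
Step 5: ant0:(2,4)->N->(1,4) | ant1:(1,4)->S->(2,4)
  grid max=6 at (2,4)

(1,4) (2,4)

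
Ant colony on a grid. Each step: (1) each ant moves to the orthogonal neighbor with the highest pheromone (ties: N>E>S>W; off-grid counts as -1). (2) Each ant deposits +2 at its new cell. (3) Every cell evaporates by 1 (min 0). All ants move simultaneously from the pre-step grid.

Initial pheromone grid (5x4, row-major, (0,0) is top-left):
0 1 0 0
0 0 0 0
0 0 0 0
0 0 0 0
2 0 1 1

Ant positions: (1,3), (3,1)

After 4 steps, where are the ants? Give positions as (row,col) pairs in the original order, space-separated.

Step 1: ant0:(1,3)->N->(0,3) | ant1:(3,1)->N->(2,1)
  grid max=1 at (0,3)
Step 2: ant0:(0,3)->S->(1,3) | ant1:(2,1)->N->(1,1)
  grid max=1 at (1,1)
Step 3: ant0:(1,3)->N->(0,3) | ant1:(1,1)->N->(0,1)
  grid max=1 at (0,1)
Step 4: ant0:(0,3)->S->(1,3) | ant1:(0,1)->E->(0,2)
  grid max=1 at (0,2)

(1,3) (0,2)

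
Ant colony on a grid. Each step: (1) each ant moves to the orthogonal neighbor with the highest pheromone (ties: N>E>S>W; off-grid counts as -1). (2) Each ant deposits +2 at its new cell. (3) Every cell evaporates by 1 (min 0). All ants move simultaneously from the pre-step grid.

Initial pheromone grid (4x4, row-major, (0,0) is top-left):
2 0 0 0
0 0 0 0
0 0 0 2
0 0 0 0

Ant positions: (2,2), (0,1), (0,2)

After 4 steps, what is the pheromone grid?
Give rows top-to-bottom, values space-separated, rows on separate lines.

After step 1: ants at (2,3),(0,0),(0,3)
  3 0 0 1
  0 0 0 0
  0 0 0 3
  0 0 0 0
After step 2: ants at (1,3),(0,1),(1,3)
  2 1 0 0
  0 0 0 3
  0 0 0 2
  0 0 0 0
After step 3: ants at (2,3),(0,0),(2,3)
  3 0 0 0
  0 0 0 2
  0 0 0 5
  0 0 0 0
After step 4: ants at (1,3),(0,1),(1,3)
  2 1 0 0
  0 0 0 5
  0 0 0 4
  0 0 0 0

2 1 0 0
0 0 0 5
0 0 0 4
0 0 0 0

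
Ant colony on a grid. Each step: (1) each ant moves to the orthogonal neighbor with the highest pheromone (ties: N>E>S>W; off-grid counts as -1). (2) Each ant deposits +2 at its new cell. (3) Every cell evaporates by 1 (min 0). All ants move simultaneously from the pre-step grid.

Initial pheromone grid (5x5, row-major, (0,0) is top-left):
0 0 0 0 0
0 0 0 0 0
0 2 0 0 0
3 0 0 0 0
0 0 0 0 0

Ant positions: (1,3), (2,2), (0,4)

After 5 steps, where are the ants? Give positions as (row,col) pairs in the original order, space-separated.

Step 1: ant0:(1,3)->N->(0,3) | ant1:(2,2)->W->(2,1) | ant2:(0,4)->S->(1,4)
  grid max=3 at (2,1)
Step 2: ant0:(0,3)->E->(0,4) | ant1:(2,1)->N->(1,1) | ant2:(1,4)->N->(0,4)
  grid max=3 at (0,4)
Step 3: ant0:(0,4)->S->(1,4) | ant1:(1,1)->S->(2,1) | ant2:(0,4)->S->(1,4)
  grid max=3 at (1,4)
Step 4: ant0:(1,4)->N->(0,4) | ant1:(2,1)->N->(1,1) | ant2:(1,4)->N->(0,4)
  grid max=5 at (0,4)
Step 5: ant0:(0,4)->S->(1,4) | ant1:(1,1)->S->(2,1) | ant2:(0,4)->S->(1,4)
  grid max=5 at (1,4)

(1,4) (2,1) (1,4)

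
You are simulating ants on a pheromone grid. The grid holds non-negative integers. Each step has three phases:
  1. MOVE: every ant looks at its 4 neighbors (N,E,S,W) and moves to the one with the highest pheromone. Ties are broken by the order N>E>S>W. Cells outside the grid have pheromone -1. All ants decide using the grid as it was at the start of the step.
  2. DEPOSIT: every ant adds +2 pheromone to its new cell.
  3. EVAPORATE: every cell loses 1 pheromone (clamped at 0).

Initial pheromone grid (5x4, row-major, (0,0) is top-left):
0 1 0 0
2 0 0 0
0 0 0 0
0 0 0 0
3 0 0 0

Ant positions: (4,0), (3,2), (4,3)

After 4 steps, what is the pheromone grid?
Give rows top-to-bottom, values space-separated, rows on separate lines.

After step 1: ants at (3,0),(2,2),(3,3)
  0 0 0 0
  1 0 0 0
  0 0 1 0
  1 0 0 1
  2 0 0 0
After step 2: ants at (4,0),(1,2),(2,3)
  0 0 0 0
  0 0 1 0
  0 0 0 1
  0 0 0 0
  3 0 0 0
After step 3: ants at (3,0),(0,2),(1,3)
  0 0 1 0
  0 0 0 1
  0 0 0 0
  1 0 0 0
  2 0 0 0
After step 4: ants at (4,0),(0,3),(0,3)
  0 0 0 3
  0 0 0 0
  0 0 0 0
  0 0 0 0
  3 0 0 0

0 0 0 3
0 0 0 0
0 0 0 0
0 0 0 0
3 0 0 0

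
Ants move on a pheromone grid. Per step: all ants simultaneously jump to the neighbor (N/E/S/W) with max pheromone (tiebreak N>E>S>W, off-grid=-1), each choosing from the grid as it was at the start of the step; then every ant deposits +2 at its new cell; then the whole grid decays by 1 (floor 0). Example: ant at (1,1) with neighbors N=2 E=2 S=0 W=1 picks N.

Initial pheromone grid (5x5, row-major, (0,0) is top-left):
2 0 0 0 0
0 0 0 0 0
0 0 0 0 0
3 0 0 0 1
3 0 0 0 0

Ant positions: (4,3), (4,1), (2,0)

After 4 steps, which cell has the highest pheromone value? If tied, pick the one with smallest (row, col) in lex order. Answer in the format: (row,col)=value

Step 1: ant0:(4,3)->N->(3,3) | ant1:(4,1)->W->(4,0) | ant2:(2,0)->S->(3,0)
  grid max=4 at (3,0)
Step 2: ant0:(3,3)->N->(2,3) | ant1:(4,0)->N->(3,0) | ant2:(3,0)->S->(4,0)
  grid max=5 at (3,0)
Step 3: ant0:(2,3)->N->(1,3) | ant1:(3,0)->S->(4,0) | ant2:(4,0)->N->(3,0)
  grid max=6 at (3,0)
Step 4: ant0:(1,3)->N->(0,3) | ant1:(4,0)->N->(3,0) | ant2:(3,0)->S->(4,0)
  grid max=7 at (3,0)
Final grid:
  0 0 0 1 0
  0 0 0 0 0
  0 0 0 0 0
  7 0 0 0 0
  7 0 0 0 0
Max pheromone 7 at (3,0)

Answer: (3,0)=7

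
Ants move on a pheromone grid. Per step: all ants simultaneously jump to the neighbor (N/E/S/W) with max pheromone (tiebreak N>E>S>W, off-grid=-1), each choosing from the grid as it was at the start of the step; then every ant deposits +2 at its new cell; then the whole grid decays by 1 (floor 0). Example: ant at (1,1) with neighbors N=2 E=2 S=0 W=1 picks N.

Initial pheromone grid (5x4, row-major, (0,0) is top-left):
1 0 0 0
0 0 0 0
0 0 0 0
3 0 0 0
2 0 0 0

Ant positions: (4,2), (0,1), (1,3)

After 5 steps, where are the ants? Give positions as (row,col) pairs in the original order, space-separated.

Step 1: ant0:(4,2)->N->(3,2) | ant1:(0,1)->W->(0,0) | ant2:(1,3)->N->(0,3)
  grid max=2 at (0,0)
Step 2: ant0:(3,2)->N->(2,2) | ant1:(0,0)->E->(0,1) | ant2:(0,3)->S->(1,3)
  grid max=1 at (0,0)
Step 3: ant0:(2,2)->N->(1,2) | ant1:(0,1)->W->(0,0) | ant2:(1,3)->N->(0,3)
  grid max=2 at (0,0)
Step 4: ant0:(1,2)->N->(0,2) | ant1:(0,0)->E->(0,1) | ant2:(0,3)->S->(1,3)
  grid max=1 at (0,0)
Step 5: ant0:(0,2)->W->(0,1) | ant1:(0,1)->E->(0,2) | ant2:(1,3)->N->(0,3)
  grid max=2 at (0,1)

(0,1) (0,2) (0,3)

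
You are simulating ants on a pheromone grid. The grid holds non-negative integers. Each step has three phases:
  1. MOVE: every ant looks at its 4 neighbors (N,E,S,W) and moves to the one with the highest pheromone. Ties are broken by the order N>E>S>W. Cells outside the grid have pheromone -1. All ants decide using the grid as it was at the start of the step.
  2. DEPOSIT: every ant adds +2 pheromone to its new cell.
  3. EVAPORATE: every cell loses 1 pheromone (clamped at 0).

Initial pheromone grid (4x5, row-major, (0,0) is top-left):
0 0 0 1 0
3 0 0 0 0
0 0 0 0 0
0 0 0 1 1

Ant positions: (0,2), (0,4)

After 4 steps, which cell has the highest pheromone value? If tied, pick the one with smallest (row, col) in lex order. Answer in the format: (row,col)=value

Step 1: ant0:(0,2)->E->(0,3) | ant1:(0,4)->W->(0,3)
  grid max=4 at (0,3)
Step 2: ant0:(0,3)->E->(0,4) | ant1:(0,3)->E->(0,4)
  grid max=3 at (0,3)
Step 3: ant0:(0,4)->W->(0,3) | ant1:(0,4)->W->(0,3)
  grid max=6 at (0,3)
Step 4: ant0:(0,3)->E->(0,4) | ant1:(0,3)->E->(0,4)
  grid max=5 at (0,3)
Final grid:
  0 0 0 5 5
  0 0 0 0 0
  0 0 0 0 0
  0 0 0 0 0
Max pheromone 5 at (0,3)

Answer: (0,3)=5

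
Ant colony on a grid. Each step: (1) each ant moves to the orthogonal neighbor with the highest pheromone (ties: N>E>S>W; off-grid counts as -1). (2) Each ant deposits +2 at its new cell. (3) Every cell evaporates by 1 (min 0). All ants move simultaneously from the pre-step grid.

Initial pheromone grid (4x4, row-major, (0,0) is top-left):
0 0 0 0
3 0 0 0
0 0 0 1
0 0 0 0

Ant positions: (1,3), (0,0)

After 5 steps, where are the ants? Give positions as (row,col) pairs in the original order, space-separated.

Step 1: ant0:(1,3)->S->(2,3) | ant1:(0,0)->S->(1,0)
  grid max=4 at (1,0)
Step 2: ant0:(2,3)->N->(1,3) | ant1:(1,0)->N->(0,0)
  grid max=3 at (1,0)
Step 3: ant0:(1,3)->S->(2,3) | ant1:(0,0)->S->(1,0)
  grid max=4 at (1,0)
Step 4: ant0:(2,3)->N->(1,3) | ant1:(1,0)->N->(0,0)
  grid max=3 at (1,0)
Step 5: ant0:(1,3)->S->(2,3) | ant1:(0,0)->S->(1,0)
  grid max=4 at (1,0)

(2,3) (1,0)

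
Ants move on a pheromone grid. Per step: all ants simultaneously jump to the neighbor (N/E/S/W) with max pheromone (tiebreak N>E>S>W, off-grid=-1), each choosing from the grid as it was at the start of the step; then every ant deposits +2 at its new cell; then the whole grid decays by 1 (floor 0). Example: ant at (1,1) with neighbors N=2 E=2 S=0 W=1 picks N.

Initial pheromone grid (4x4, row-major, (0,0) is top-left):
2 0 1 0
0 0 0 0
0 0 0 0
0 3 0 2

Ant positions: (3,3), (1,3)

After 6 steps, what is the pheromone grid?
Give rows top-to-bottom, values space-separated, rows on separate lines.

After step 1: ants at (2,3),(0,3)
  1 0 0 1
  0 0 0 0
  0 0 0 1
  0 2 0 1
After step 2: ants at (3,3),(1,3)
  0 0 0 0
  0 0 0 1
  0 0 0 0
  0 1 0 2
After step 3: ants at (2,3),(0,3)
  0 0 0 1
  0 0 0 0
  0 0 0 1
  0 0 0 1
After step 4: ants at (3,3),(1,3)
  0 0 0 0
  0 0 0 1
  0 0 0 0
  0 0 0 2
After step 5: ants at (2,3),(0,3)
  0 0 0 1
  0 0 0 0
  0 0 0 1
  0 0 0 1
After step 6: ants at (3,3),(1,3)
  0 0 0 0
  0 0 0 1
  0 0 0 0
  0 0 0 2

0 0 0 0
0 0 0 1
0 0 0 0
0 0 0 2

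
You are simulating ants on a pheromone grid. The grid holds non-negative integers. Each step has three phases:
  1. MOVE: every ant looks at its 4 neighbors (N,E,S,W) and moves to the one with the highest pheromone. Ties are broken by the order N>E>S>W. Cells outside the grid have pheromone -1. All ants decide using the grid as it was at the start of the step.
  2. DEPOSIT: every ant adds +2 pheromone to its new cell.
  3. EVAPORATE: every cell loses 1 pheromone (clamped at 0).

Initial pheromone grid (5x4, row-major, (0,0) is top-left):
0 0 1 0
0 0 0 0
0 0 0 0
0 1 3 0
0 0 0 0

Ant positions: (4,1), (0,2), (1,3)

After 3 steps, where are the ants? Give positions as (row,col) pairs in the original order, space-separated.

Step 1: ant0:(4,1)->N->(3,1) | ant1:(0,2)->E->(0,3) | ant2:(1,3)->N->(0,3)
  grid max=3 at (0,3)
Step 2: ant0:(3,1)->E->(3,2) | ant1:(0,3)->S->(1,3) | ant2:(0,3)->S->(1,3)
  grid max=3 at (1,3)
Step 3: ant0:(3,2)->W->(3,1) | ant1:(1,3)->N->(0,3) | ant2:(1,3)->N->(0,3)
  grid max=5 at (0,3)

(3,1) (0,3) (0,3)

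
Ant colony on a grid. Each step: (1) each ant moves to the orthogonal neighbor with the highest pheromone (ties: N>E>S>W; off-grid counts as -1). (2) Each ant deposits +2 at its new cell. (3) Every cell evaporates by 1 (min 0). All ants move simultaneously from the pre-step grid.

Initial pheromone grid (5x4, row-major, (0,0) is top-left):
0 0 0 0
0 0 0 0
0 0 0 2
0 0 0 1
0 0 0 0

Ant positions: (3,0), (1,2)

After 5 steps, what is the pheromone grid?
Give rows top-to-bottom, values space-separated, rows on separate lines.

After step 1: ants at (2,0),(0,2)
  0 0 1 0
  0 0 0 0
  1 0 0 1
  0 0 0 0
  0 0 0 0
After step 2: ants at (1,0),(0,3)
  0 0 0 1
  1 0 0 0
  0 0 0 0
  0 0 0 0
  0 0 0 0
After step 3: ants at (0,0),(1,3)
  1 0 0 0
  0 0 0 1
  0 0 0 0
  0 0 0 0
  0 0 0 0
After step 4: ants at (0,1),(0,3)
  0 1 0 1
  0 0 0 0
  0 0 0 0
  0 0 0 0
  0 0 0 0
After step 5: ants at (0,2),(1,3)
  0 0 1 0
  0 0 0 1
  0 0 0 0
  0 0 0 0
  0 0 0 0

0 0 1 0
0 0 0 1
0 0 0 0
0 0 0 0
0 0 0 0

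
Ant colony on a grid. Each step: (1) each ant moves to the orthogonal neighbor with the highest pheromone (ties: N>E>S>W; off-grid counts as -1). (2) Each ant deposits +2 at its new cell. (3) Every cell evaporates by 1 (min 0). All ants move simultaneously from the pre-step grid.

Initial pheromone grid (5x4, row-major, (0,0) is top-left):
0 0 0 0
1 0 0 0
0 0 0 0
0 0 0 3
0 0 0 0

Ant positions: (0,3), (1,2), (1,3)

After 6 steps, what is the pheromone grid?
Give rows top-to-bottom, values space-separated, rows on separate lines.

After step 1: ants at (1,3),(0,2),(0,3)
  0 0 1 1
  0 0 0 1
  0 0 0 0
  0 0 0 2
  0 0 0 0
After step 2: ants at (0,3),(0,3),(1,3)
  0 0 0 4
  0 0 0 2
  0 0 0 0
  0 0 0 1
  0 0 0 0
After step 3: ants at (1,3),(1,3),(0,3)
  0 0 0 5
  0 0 0 5
  0 0 0 0
  0 0 0 0
  0 0 0 0
After step 4: ants at (0,3),(0,3),(1,3)
  0 0 0 8
  0 0 0 6
  0 0 0 0
  0 0 0 0
  0 0 0 0
After step 5: ants at (1,3),(1,3),(0,3)
  0 0 0 9
  0 0 0 9
  0 0 0 0
  0 0 0 0
  0 0 0 0
After step 6: ants at (0,3),(0,3),(1,3)
  0 0 0 12
  0 0 0 10
  0 0 0 0
  0 0 0 0
  0 0 0 0

0 0 0 12
0 0 0 10
0 0 0 0
0 0 0 0
0 0 0 0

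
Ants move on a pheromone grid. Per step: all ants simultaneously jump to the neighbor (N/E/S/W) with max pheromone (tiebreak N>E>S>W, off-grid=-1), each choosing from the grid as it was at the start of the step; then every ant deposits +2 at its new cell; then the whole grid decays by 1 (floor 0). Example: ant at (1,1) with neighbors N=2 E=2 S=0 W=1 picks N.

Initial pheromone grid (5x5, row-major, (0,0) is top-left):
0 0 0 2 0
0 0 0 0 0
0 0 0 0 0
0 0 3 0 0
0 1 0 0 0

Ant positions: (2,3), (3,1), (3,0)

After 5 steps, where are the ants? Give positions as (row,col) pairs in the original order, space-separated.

Step 1: ant0:(2,3)->N->(1,3) | ant1:(3,1)->E->(3,2) | ant2:(3,0)->N->(2,0)
  grid max=4 at (3,2)
Step 2: ant0:(1,3)->N->(0,3) | ant1:(3,2)->N->(2,2) | ant2:(2,0)->N->(1,0)
  grid max=3 at (3,2)
Step 3: ant0:(0,3)->E->(0,4) | ant1:(2,2)->S->(3,2) | ant2:(1,0)->N->(0,0)
  grid max=4 at (3,2)
Step 4: ant0:(0,4)->W->(0,3) | ant1:(3,2)->N->(2,2) | ant2:(0,0)->E->(0,1)
  grid max=3 at (3,2)
Step 5: ant0:(0,3)->E->(0,4) | ant1:(2,2)->S->(3,2) | ant2:(0,1)->E->(0,2)
  grid max=4 at (3,2)

(0,4) (3,2) (0,2)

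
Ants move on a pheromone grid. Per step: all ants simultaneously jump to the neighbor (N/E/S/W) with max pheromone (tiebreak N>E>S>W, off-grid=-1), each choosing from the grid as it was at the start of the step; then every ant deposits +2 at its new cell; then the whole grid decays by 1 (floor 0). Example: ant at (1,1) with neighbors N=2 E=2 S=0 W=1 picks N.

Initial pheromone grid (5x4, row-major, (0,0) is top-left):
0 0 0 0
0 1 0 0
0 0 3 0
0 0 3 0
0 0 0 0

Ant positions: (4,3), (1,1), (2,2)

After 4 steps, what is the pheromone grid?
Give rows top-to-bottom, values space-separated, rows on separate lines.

After step 1: ants at (3,3),(0,1),(3,2)
  0 1 0 0
  0 0 0 0
  0 0 2 0
  0 0 4 1
  0 0 0 0
After step 2: ants at (3,2),(0,2),(2,2)
  0 0 1 0
  0 0 0 0
  0 0 3 0
  0 0 5 0
  0 0 0 0
After step 3: ants at (2,2),(0,3),(3,2)
  0 0 0 1
  0 0 0 0
  0 0 4 0
  0 0 6 0
  0 0 0 0
After step 4: ants at (3,2),(1,3),(2,2)
  0 0 0 0
  0 0 0 1
  0 0 5 0
  0 0 7 0
  0 0 0 0

0 0 0 0
0 0 0 1
0 0 5 0
0 0 7 0
0 0 0 0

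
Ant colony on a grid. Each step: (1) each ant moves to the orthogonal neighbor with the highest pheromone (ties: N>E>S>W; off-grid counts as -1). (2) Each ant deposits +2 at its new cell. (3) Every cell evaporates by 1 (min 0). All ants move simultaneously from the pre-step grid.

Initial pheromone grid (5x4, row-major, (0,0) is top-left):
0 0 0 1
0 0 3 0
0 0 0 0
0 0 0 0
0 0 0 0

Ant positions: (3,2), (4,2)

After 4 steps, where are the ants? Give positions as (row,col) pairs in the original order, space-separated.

Step 1: ant0:(3,2)->N->(2,2) | ant1:(4,2)->N->(3,2)
  grid max=2 at (1,2)
Step 2: ant0:(2,2)->N->(1,2) | ant1:(3,2)->N->(2,2)
  grid max=3 at (1,2)
Step 3: ant0:(1,2)->S->(2,2) | ant1:(2,2)->N->(1,2)
  grid max=4 at (1,2)
Step 4: ant0:(2,2)->N->(1,2) | ant1:(1,2)->S->(2,2)
  grid max=5 at (1,2)

(1,2) (2,2)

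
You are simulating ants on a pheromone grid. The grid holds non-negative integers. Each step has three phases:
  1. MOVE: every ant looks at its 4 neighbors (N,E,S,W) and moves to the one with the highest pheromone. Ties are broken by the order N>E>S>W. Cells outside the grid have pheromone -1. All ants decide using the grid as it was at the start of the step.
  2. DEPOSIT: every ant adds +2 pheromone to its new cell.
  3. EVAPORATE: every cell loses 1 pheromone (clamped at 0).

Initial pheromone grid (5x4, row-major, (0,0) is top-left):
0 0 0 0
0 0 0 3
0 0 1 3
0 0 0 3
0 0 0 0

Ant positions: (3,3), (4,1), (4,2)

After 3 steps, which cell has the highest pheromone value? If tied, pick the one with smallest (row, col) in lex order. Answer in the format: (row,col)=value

Answer: (2,3)=6

Derivation:
Step 1: ant0:(3,3)->N->(2,3) | ant1:(4,1)->N->(3,1) | ant2:(4,2)->N->(3,2)
  grid max=4 at (2,3)
Step 2: ant0:(2,3)->N->(1,3) | ant1:(3,1)->E->(3,2) | ant2:(3,2)->E->(3,3)
  grid max=3 at (1,3)
Step 3: ant0:(1,3)->S->(2,3) | ant1:(3,2)->E->(3,3) | ant2:(3,3)->N->(2,3)
  grid max=6 at (2,3)
Final grid:
  0 0 0 0
  0 0 0 2
  0 0 0 6
  0 0 1 4
  0 0 0 0
Max pheromone 6 at (2,3)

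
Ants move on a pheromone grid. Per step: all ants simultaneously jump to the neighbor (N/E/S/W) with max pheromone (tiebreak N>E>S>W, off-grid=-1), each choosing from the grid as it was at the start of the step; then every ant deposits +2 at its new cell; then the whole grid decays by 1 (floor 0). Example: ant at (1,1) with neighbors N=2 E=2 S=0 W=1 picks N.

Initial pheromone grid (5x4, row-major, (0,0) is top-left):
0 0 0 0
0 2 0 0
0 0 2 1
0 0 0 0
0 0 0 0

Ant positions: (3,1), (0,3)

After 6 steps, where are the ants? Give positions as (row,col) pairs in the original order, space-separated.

Step 1: ant0:(3,1)->N->(2,1) | ant1:(0,3)->S->(1,3)
  grid max=1 at (1,1)
Step 2: ant0:(2,1)->N->(1,1) | ant1:(1,3)->N->(0,3)
  grid max=2 at (1,1)
Step 3: ant0:(1,1)->N->(0,1) | ant1:(0,3)->S->(1,3)
  grid max=1 at (0,1)
Step 4: ant0:(0,1)->S->(1,1) | ant1:(1,3)->N->(0,3)
  grid max=2 at (1,1)
Step 5: ant0:(1,1)->N->(0,1) | ant1:(0,3)->S->(1,3)
  grid max=1 at (0,1)
Step 6: ant0:(0,1)->S->(1,1) | ant1:(1,3)->N->(0,3)
  grid max=2 at (1,1)

(1,1) (0,3)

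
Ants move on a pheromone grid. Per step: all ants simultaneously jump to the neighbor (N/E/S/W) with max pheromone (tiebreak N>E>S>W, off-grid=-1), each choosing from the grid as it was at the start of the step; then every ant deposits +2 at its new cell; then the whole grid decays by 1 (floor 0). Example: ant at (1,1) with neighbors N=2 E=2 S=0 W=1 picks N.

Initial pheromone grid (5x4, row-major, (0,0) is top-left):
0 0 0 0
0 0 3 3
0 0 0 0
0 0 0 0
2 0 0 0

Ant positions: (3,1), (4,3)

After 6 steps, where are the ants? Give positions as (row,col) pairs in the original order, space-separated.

Step 1: ant0:(3,1)->N->(2,1) | ant1:(4,3)->N->(3,3)
  grid max=2 at (1,2)
Step 2: ant0:(2,1)->N->(1,1) | ant1:(3,3)->N->(2,3)
  grid max=1 at (1,1)
Step 3: ant0:(1,1)->E->(1,2) | ant1:(2,3)->N->(1,3)
  grid max=2 at (1,2)
Step 4: ant0:(1,2)->E->(1,3) | ant1:(1,3)->W->(1,2)
  grid max=3 at (1,2)
Step 5: ant0:(1,3)->W->(1,2) | ant1:(1,2)->E->(1,3)
  grid max=4 at (1,2)
Step 6: ant0:(1,2)->E->(1,3) | ant1:(1,3)->W->(1,2)
  grid max=5 at (1,2)

(1,3) (1,2)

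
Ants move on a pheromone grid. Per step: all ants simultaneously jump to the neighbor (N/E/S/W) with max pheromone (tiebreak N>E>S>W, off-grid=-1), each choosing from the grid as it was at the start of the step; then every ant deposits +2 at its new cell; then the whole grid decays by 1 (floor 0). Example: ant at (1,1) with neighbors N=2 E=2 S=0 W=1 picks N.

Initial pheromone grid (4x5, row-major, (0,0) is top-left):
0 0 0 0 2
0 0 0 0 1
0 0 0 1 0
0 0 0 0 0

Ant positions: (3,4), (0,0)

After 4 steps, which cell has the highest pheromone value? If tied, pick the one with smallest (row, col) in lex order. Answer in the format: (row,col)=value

Answer: (0,3)=2

Derivation:
Step 1: ant0:(3,4)->N->(2,4) | ant1:(0,0)->E->(0,1)
  grid max=1 at (0,1)
Step 2: ant0:(2,4)->N->(1,4) | ant1:(0,1)->E->(0,2)
  grid max=1 at (0,2)
Step 3: ant0:(1,4)->N->(0,4) | ant1:(0,2)->E->(0,3)
  grid max=1 at (0,3)
Step 4: ant0:(0,4)->W->(0,3) | ant1:(0,3)->E->(0,4)
  grid max=2 at (0,3)
Final grid:
  0 0 0 2 2
  0 0 0 0 0
  0 0 0 0 0
  0 0 0 0 0
Max pheromone 2 at (0,3)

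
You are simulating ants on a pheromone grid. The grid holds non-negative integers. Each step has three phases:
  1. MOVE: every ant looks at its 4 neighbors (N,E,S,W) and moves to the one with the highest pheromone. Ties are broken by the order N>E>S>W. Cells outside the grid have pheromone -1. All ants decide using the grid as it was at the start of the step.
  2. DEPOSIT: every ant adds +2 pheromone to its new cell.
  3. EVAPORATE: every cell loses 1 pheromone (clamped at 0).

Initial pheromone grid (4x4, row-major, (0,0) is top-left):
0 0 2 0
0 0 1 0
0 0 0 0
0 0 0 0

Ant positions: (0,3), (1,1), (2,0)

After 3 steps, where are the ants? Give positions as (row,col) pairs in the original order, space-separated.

Step 1: ant0:(0,3)->W->(0,2) | ant1:(1,1)->E->(1,2) | ant2:(2,0)->N->(1,0)
  grid max=3 at (0,2)
Step 2: ant0:(0,2)->S->(1,2) | ant1:(1,2)->N->(0,2) | ant2:(1,0)->N->(0,0)
  grid max=4 at (0,2)
Step 3: ant0:(1,2)->N->(0,2) | ant1:(0,2)->S->(1,2) | ant2:(0,0)->E->(0,1)
  grid max=5 at (0,2)

(0,2) (1,2) (0,1)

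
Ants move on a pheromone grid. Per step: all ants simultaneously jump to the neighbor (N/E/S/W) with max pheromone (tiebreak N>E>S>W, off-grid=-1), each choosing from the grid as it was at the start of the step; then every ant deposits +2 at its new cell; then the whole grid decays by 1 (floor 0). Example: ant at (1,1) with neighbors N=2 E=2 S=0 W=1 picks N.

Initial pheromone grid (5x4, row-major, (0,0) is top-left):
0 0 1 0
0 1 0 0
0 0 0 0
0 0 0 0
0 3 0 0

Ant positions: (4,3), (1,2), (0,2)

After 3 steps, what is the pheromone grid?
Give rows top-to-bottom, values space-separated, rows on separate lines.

After step 1: ants at (3,3),(0,2),(0,3)
  0 0 2 1
  0 0 0 0
  0 0 0 0
  0 0 0 1
  0 2 0 0
After step 2: ants at (2,3),(0,3),(0,2)
  0 0 3 2
  0 0 0 0
  0 0 0 1
  0 0 0 0
  0 1 0 0
After step 3: ants at (1,3),(0,2),(0,3)
  0 0 4 3
  0 0 0 1
  0 0 0 0
  0 0 0 0
  0 0 0 0

0 0 4 3
0 0 0 1
0 0 0 0
0 0 0 0
0 0 0 0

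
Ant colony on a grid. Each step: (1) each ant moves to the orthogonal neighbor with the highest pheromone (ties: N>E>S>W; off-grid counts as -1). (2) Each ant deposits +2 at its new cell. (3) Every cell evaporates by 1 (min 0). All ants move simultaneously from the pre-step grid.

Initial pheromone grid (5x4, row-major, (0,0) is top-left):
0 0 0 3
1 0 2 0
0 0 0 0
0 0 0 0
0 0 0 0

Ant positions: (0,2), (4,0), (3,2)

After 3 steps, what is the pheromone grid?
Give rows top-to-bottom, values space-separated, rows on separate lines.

After step 1: ants at (0,3),(3,0),(2,2)
  0 0 0 4
  0 0 1 0
  0 0 1 0
  1 0 0 0
  0 0 0 0
After step 2: ants at (1,3),(2,0),(1,2)
  0 0 0 3
  0 0 2 1
  1 0 0 0
  0 0 0 0
  0 0 0 0
After step 3: ants at (0,3),(1,0),(1,3)
  0 0 0 4
  1 0 1 2
  0 0 0 0
  0 0 0 0
  0 0 0 0

0 0 0 4
1 0 1 2
0 0 0 0
0 0 0 0
0 0 0 0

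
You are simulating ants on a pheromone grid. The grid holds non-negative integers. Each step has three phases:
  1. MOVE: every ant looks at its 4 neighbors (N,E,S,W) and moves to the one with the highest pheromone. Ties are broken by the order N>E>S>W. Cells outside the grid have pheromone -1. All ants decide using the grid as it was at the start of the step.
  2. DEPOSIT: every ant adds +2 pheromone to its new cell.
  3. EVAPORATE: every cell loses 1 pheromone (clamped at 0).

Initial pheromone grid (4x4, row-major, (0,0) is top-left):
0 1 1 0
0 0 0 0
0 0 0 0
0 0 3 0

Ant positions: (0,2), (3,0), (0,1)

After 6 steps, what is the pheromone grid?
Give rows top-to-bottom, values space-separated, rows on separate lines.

After step 1: ants at (0,1),(2,0),(0,2)
  0 2 2 0
  0 0 0 0
  1 0 0 0
  0 0 2 0
After step 2: ants at (0,2),(1,0),(0,1)
  0 3 3 0
  1 0 0 0
  0 0 0 0
  0 0 1 0
After step 3: ants at (0,1),(0,0),(0,2)
  1 4 4 0
  0 0 0 0
  0 0 0 0
  0 0 0 0
After step 4: ants at (0,2),(0,1),(0,1)
  0 7 5 0
  0 0 0 0
  0 0 0 0
  0 0 0 0
After step 5: ants at (0,1),(0,2),(0,2)
  0 8 8 0
  0 0 0 0
  0 0 0 0
  0 0 0 0
After step 6: ants at (0,2),(0,1),(0,1)
  0 11 9 0
  0 0 0 0
  0 0 0 0
  0 0 0 0

0 11 9 0
0 0 0 0
0 0 0 0
0 0 0 0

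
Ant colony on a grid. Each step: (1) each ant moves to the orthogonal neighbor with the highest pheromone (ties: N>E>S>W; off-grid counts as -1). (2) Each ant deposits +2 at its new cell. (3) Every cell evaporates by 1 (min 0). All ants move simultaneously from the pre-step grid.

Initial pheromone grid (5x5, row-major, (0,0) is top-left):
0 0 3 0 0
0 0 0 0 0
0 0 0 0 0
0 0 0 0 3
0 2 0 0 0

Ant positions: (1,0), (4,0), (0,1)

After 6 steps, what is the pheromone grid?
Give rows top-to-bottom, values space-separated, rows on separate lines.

After step 1: ants at (0,0),(4,1),(0,2)
  1 0 4 0 0
  0 0 0 0 0
  0 0 0 0 0
  0 0 0 0 2
  0 3 0 0 0
After step 2: ants at (0,1),(3,1),(0,3)
  0 1 3 1 0
  0 0 0 0 0
  0 0 0 0 0
  0 1 0 0 1
  0 2 0 0 0
After step 3: ants at (0,2),(4,1),(0,2)
  0 0 6 0 0
  0 0 0 0 0
  0 0 0 0 0
  0 0 0 0 0
  0 3 0 0 0
After step 4: ants at (0,3),(3,1),(0,3)
  0 0 5 3 0
  0 0 0 0 0
  0 0 0 0 0
  0 1 0 0 0
  0 2 0 0 0
After step 5: ants at (0,2),(4,1),(0,2)
  0 0 8 2 0
  0 0 0 0 0
  0 0 0 0 0
  0 0 0 0 0
  0 3 0 0 0
After step 6: ants at (0,3),(3,1),(0,3)
  0 0 7 5 0
  0 0 0 0 0
  0 0 0 0 0
  0 1 0 0 0
  0 2 0 0 0

0 0 7 5 0
0 0 0 0 0
0 0 0 0 0
0 1 0 0 0
0 2 0 0 0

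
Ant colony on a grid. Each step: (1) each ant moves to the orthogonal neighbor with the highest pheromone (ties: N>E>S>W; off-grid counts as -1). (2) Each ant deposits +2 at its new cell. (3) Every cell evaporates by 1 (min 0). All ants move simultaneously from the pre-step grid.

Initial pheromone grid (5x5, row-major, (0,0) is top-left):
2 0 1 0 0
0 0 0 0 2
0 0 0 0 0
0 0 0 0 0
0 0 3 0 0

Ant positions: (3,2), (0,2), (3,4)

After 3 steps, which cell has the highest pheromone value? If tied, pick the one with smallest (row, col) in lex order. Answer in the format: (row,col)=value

Step 1: ant0:(3,2)->S->(4,2) | ant1:(0,2)->E->(0,3) | ant2:(3,4)->N->(2,4)
  grid max=4 at (4,2)
Step 2: ant0:(4,2)->N->(3,2) | ant1:(0,3)->E->(0,4) | ant2:(2,4)->N->(1,4)
  grid max=3 at (4,2)
Step 3: ant0:(3,2)->S->(4,2) | ant1:(0,4)->S->(1,4) | ant2:(1,4)->N->(0,4)
  grid max=4 at (4,2)
Final grid:
  0 0 0 0 2
  0 0 0 0 3
  0 0 0 0 0
  0 0 0 0 0
  0 0 4 0 0
Max pheromone 4 at (4,2)

Answer: (4,2)=4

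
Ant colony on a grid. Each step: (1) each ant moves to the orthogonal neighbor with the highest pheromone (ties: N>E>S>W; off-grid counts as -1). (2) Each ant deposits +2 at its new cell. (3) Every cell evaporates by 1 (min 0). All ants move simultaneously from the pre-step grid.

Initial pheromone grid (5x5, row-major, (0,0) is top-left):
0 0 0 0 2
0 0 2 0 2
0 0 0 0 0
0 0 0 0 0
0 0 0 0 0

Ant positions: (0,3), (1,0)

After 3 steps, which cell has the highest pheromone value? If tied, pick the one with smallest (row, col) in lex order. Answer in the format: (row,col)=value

Answer: (0,4)=3

Derivation:
Step 1: ant0:(0,3)->E->(0,4) | ant1:(1,0)->N->(0,0)
  grid max=3 at (0,4)
Step 2: ant0:(0,4)->S->(1,4) | ant1:(0,0)->E->(0,1)
  grid max=2 at (0,4)
Step 3: ant0:(1,4)->N->(0,4) | ant1:(0,1)->E->(0,2)
  grid max=3 at (0,4)
Final grid:
  0 0 1 0 3
  0 0 0 0 1
  0 0 0 0 0
  0 0 0 0 0
  0 0 0 0 0
Max pheromone 3 at (0,4)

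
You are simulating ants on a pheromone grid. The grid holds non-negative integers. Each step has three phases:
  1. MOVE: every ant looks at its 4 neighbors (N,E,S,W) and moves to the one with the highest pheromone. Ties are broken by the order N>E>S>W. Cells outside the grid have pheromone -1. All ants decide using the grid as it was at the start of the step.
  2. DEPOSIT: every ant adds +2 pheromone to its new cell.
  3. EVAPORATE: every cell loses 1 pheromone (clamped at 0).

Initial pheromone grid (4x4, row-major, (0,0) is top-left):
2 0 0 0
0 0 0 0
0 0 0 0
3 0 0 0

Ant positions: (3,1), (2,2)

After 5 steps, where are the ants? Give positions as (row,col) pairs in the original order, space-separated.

Step 1: ant0:(3,1)->W->(3,0) | ant1:(2,2)->N->(1,2)
  grid max=4 at (3,0)
Step 2: ant0:(3,0)->N->(2,0) | ant1:(1,2)->N->(0,2)
  grid max=3 at (3,0)
Step 3: ant0:(2,0)->S->(3,0) | ant1:(0,2)->E->(0,3)
  grid max=4 at (3,0)
Step 4: ant0:(3,0)->N->(2,0) | ant1:(0,3)->S->(1,3)
  grid max=3 at (3,0)
Step 5: ant0:(2,0)->S->(3,0) | ant1:(1,3)->N->(0,3)
  grid max=4 at (3,0)

(3,0) (0,3)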